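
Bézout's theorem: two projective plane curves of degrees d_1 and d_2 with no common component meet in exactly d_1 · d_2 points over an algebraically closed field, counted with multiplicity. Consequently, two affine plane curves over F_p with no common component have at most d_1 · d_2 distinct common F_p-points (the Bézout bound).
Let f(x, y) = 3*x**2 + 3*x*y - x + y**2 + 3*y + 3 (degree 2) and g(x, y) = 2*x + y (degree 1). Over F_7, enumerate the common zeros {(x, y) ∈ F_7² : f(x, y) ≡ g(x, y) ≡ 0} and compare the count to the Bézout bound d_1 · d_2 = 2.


Common zeros: {(2, 3), (5, 4)}; count = 2; Bézout bound = 2.

deg(f) = 2, deg(g) = 1, so Bézout bound = 2.
Scan x ∈ F_7. For each x, list the y ∈ F_7 with f(x, y) ≡ 0 and those with g(x, y) ≡ 0 (mod 7); the common zeros in that column are the intersection.
  x = 0: f ≡ 0 at y ∈ {1, 3}; g ≡ 0 at y ∈ {0}; common: ∅.
  x = 1: f ≡ 0 at y ∈ {2, 6}; g ≡ 0 at y ∈ {5}; common: ∅.
  x = 2: f ≡ 0 at y ∈ {2, 3}; g ≡ 0 at y ∈ {3}; common: {3}.
  x = 3: f ≡ 0 at y ∈ {4, 5}; g ≡ 0 at y ∈ {1}; common: ∅.
  x = 4: f ≡ 0 at y ∈ {1, 5}; g ≡ 0 at y ∈ {6}; common: ∅.
  x = 5: f ≡ 0 at y ∈ {4, 6}; g ≡ 0 at y ∈ {4}; common: {4}.
  x = 6: f ≡ 0 at y ∈ {0}; g ≡ 0 at y ∈ {2}; common: ∅.
Collecting: common zeros = {(2, 3), (5, 4)}, so the count is 2.
Comparison with the Bézout bound: 2 ≤ 2 = deg(f)·deg(g), as expected for curves with no common component (the bound is attained).


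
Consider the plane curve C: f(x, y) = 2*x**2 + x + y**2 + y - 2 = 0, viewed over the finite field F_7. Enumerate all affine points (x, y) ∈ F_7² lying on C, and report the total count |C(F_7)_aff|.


Affine F_7-points: {(0, 1), (0, 5), (1, 2), (1, 4), (2, 2), (2, 4), (3, 1), (3, 5)}; count = 8.

For each of the 49 pairs (x, y) ∈ F_7², evaluate f(x, y) mod 7. Record the zeros.
  x = 0: [0↦5, 1↦0, 2↦4, 3↦3, 4↦4, 5↦0, 6↦5]  zeros at y ∈ {1, 5}
  x = 1: [0↦1, 1↦3, 2↦0, 3↦6, 4↦0, 5↦3, 6↦1]  zeros at y ∈ {2, 4}
  x = 2: [0↦1, 1↦3, 2↦0, 3↦6, 4↦0, 5↦3, 6↦1]  zeros at y ∈ {2, 4}
  x = 3: [0↦5, 1↦0, 2↦4, 3↦3, 4↦4, 5↦0, 6↦5]  zeros at y ∈ {1, 5}
  x = 4: [0↦6, 1↦1, 2↦5, 3↦4, 4↦5, 5↦1, 6↦6]  zeros at y ∈ ∅
  x = 5: [0↦4, 1↦6, 2↦3, 3↦2, 4↦3, 5↦6, 6↦4]  zeros at y ∈ ∅
  x = 6: [0↦6, 1↦1, 2↦5, 3↦4, 4↦5, 5↦1, 6↦6]  zeros at y ∈ ∅
Collecting zeros: affine points = {(0, 1), (0, 5), (1, 2), (1, 4), (2, 2), (2, 4), (3, 1), (3, 5)}.
Total count |C(F_7)_aff| = 8.


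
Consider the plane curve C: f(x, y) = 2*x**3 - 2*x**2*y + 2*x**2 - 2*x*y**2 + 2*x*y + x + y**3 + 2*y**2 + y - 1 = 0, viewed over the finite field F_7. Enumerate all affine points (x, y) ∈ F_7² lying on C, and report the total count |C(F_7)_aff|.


Affine F_7-points: {(1, 2), (2, 1), (5, 4), (6, 1)}; count = 4.

For each of the 49 pairs (x, y) ∈ F_7², evaluate f(x, y) mod 7. Record the zeros.
  x = 0: [0↦6, 1↦3, 2↦3, 3↦5, 4↦1, 5↦4, 6↦6]  zeros at y ∈ ∅
  x = 1: [0↦4, 1↦6, 2↦0, 3↦6, 4↦2, 5↦1, 6↦2]  zeros at y ∈ {2}
  x = 2: [0↦4, 1↦0, 2↦5, 3↦4, 4↦3, 5↦1, 6↦4]  zeros at y ∈ {1}
  x = 3: [0↦4, 1↦4, 2↦2, 3↦4, 4↦2, 5↦2, 6↦3]  zeros at y ∈ ∅
  x = 4: [0↦2, 1↦2, 2↦3, 3↦4, 4↦4, 5↦2, 6↦4]  zeros at y ∈ ∅
  x = 5: [0↦3, 1↦6, 2↦6, 3↦2, 4↦0, 5↦6, 6↦5]  zeros at y ∈ {4}
  x = 6: [0↦5, 1↦0, 2↦2, 3↦3, 4↦2, 5↦5, 6↦4]  zeros at y ∈ {1}
Collecting zeros: affine points = {(1, 2), (2, 1), (5, 4), (6, 1)}.
Total count |C(F_7)_aff| = 4.


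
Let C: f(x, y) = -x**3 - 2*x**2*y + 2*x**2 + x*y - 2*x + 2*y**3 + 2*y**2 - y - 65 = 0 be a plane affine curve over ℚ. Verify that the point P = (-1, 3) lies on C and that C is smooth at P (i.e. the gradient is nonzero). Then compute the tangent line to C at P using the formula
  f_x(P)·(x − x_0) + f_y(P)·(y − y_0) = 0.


Tangent line at P: 6*x + 62*y - 180 = 0.

Step 1: f(-1, 3) = 0, so P lies on C.
Step 2: partial derivatives
  f_x(x, y) = -3*x**2 - 4*x*y + 4*x + y - 2, f_y(x, y) = -2*x**2 + x + 6*y**2 + 4*y - 1.
  f_x(P) = 6, f_y(P) = 62 (gradient nonzero, so P is smooth).
Step 3: tangent line at P: 6·(x − -1) + 62·(y − 3) = 0.
Expanding: 6*x + 62*y - 180 = 0.


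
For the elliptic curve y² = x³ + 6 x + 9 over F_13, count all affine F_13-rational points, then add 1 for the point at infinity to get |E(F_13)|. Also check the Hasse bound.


Affine points = {(0, 3), (0, 10), (1, 4), (1, 9), (2, 4), (2, 9), (6, 1), (6, 12), (7, 2), (7, 11), (8, 6), (8, 7), (9, 5), (9, 8), (10, 4), (10, 9)}; affine count = 16; |E(F_13)| = 17.

Discriminant check: Δ ∝ 4a³ + 27b² = 4·6³ + 27·9² = 4·216 + 27·81 ≡ 9 (mod 13). Nonzero ⇒ E is nonsingular.
For each x ∈ F_13, compute rhs = x³ + 6·x + 9 mod 13, then count y ∈ F_13 with y² ≡ rhs.
  x = 0: rhs = 9, matching y values: 3, 10 (2 points).
  x = 1: rhs = 3, matching y values: 4, 9 (2 points).
  x = 2: rhs = 3, matching y values: 4, 9 (2 points).
  x = 3: rhs = 2, matching y values: none (0 points).
  x = 4: rhs = 6, matching y values: none (0 points).
  x = 5: rhs = 8, matching y values: none (0 points).
  x = 6: rhs = 1, matching y values: 1, 12 (2 points).
  x = 7: rhs = 4, matching y values: 2, 11 (2 points).
  x = 8: rhs = 10, matching y values: 6, 7 (2 points).
  x = 9: rhs = 12, matching y values: 5, 8 (2 points).
  x = 10: rhs = 3, matching y values: 4, 9 (2 points).
  x = 11: rhs = 2, matching y values: none (0 points).
  x = 12: rhs = 2, matching y values: none (0 points).
Total affine count: 16.
Full point count |E(F_13)| = 16 + 1 = 17.
Hasse bound: |17 − (13+1)| = |3| = 3 ≤ 2√13 ≈ 7.2111 ✓.


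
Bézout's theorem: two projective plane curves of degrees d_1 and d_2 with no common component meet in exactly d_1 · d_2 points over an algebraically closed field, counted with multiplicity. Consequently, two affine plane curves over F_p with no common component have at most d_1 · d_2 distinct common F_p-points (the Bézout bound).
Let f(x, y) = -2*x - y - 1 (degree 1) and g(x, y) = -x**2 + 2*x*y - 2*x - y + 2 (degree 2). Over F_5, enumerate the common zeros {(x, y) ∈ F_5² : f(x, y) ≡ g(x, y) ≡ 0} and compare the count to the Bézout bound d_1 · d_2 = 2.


Common zeros: {(4, 1)}; count = 1; Bézout bound = 2.

deg(f) = 1, deg(g) = 2, so Bézout bound = 2.
Scan x ∈ F_5. For each x, list the y ∈ F_5 with f(x, y) ≡ 0 and those with g(x, y) ≡ 0 (mod 5); the common zeros in that column are the intersection.
  x = 0: f ≡ 0 at y ∈ {4}; g ≡ 0 at y ∈ {2}; common: ∅.
  x = 1: f ≡ 0 at y ∈ {2}; g ≡ 0 at y ∈ {1}; common: ∅.
  x = 2: f ≡ 0 at y ∈ {0}; g ≡ 0 at y ∈ {2}; common: ∅.
  x = 3: f ≡ 0 at y ∈ {3}; g ≡ 0 at y ∈ ∅; common: ∅.
  x = 4: f ≡ 0 at y ∈ {1}; g ≡ 0 at y ∈ {1}; common: {1}.
Collecting: common zeros = {(4, 1)}, so the count is 1.
Comparison with the Bézout bound: 1 ≤ 2 = deg(f)·deg(g), as expected for curves with no common component (the affine F_5-count falls short of the bound because intersections may lie at infinity, over extension fields, or carry multiplicity).


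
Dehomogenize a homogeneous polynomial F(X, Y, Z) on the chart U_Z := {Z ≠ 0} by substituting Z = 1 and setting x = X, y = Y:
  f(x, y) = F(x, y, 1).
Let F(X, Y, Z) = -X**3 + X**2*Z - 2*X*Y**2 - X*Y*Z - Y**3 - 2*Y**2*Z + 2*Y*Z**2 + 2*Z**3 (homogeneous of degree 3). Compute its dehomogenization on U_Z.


f(x, y) = -x**3 + x**2 - 2*x*y**2 - x*y - y**3 - 2*y**2 + 2*y + 2

On U_Z we set Z = 1. Each monomial c·X^i·Y^j·Z^k in F becomes c·x^i·y^j·1^k = c·x^i·y^j.
Substituting Z = 1: F(X, Y, 1) = -x**3 + x**2 - 2*x*y**2 - x*y - y**3 - 2*y**2 + 2*y + 2.
Note: deg(f) ≤ deg(F) = 3; strict inequality happens when F is divisible by Z (lost terms).


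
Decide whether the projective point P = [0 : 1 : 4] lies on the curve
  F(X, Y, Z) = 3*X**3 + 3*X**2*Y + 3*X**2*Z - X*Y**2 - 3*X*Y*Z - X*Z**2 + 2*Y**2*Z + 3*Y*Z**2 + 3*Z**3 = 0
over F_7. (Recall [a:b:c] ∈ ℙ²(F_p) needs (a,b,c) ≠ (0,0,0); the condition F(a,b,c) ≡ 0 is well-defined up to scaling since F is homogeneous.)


F(0,1,4) ≡ 3 (mod 7); P is NOT on the curve.

Evaluate F(0, 1, 4) term-by-term (mod 7).
  3*X**3 ↦ 3·0·1·1 = 0
  3*X**2*Y ↦ 3·0·1·1 = 0
  3*X**2*Z ↦ 3·0·1·4 = 0
  -X*Y**2 ↦ -1·0·1·1 = 0
  -3*X*Y*Z ↦ -3·0·1·4 = 0
  -X*Z**2 ↦ -1·0·1·16 = 0
  2*Y**2*Z ↦ 2·1·1·4 = 8
  3*Y*Z**2 ↦ 3·1·1·16 = 48
  3*Z**3 ↦ 3·1·1·64 = 192
Sum: F(0, 1, 4) = (0) + (0) + (0) + (0) + (0) + (0) + (8) + (48) + (192) = 248.
Reducing mod 7: 248 ≡ 3 (mod 7).
Since F(a, b, c) ≡ 3 ≠ 0 (mod 7), P does NOT lie on the curve.


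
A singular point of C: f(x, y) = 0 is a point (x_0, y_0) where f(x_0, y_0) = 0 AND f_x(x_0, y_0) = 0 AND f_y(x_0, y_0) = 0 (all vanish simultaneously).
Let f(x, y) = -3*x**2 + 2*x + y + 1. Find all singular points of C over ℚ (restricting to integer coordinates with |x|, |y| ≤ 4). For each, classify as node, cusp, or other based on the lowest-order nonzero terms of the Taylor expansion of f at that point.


No singular points in the scanned grid; C is smooth there.

Compute partial derivatives:
  f_x = 2 - 6*x.
  f_y = 1.
f_y = 1 is a nonzero constant, so f_y never vanishes: no point (x, y) can satisfy f = f_x = f_y = 0. In particular no (x, y) ∈ {−4, ..., 4}² is singular; the curve is smooth.


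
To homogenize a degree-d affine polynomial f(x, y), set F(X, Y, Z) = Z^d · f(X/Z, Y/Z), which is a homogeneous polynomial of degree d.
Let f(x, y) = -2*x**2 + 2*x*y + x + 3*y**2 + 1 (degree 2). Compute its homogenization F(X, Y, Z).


F(X, Y, Z) = -2*X**2 + 2*X*Y + X*Z + 3*Y**2 + Z**2

deg(f) = 2.
Substitute x = X/Z, y = Y/Z into f, then multiply by Z^2.
  monomial -2·x^2·y^0 ↦ -2·X^2·Y^0·Z^0.
  monomial 2·x^1·y^1 ↦ 2·X^1·Y^1·Z^0.
  monomial 1·x^1·y^0 ↦ 1·X^1·Y^0·Z^1.
  monomial 3·x^0·y^2 ↦ 3·X^0·Y^2·Z^0.
  monomial 1·x^0·y^0 ↦ 1·X^0·Y^0·Z^2.
Collecting: F(X, Y, Z) = -2*X**2 + 2*X*Y + X*Z + 3*Y**2 + Z**2.


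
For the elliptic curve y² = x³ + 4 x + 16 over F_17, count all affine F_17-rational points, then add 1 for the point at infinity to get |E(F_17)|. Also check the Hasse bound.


Affine points = {(0, 4), (0, 13), (1, 2), (1, 15), (2, 7), (2, 10), (3, 2), (3, 15), (5, 5), (5, 12), (6, 1), (6, 16), (7, 8), (7, 9), (8, 4), (8, 13), (9, 4), (9, 13), (10, 6), (10, 11), (13, 2), (13, 15), (15, 0)}; affine count = 23; |E(F_17)| = 24.

Discriminant check: Δ ∝ 4a³ + 27b² = 4·4³ + 27·16² = 4·64 + 27·256 ≡ 11 (mod 17). Nonzero ⇒ E is nonsingular.
For each x ∈ F_17, compute rhs = x³ + 4·x + 16 mod 17, then count y ∈ F_17 with y² ≡ rhs.
  x = 0: rhs = 16, matching y values: 4, 13 (2 points).
  x = 1: rhs = 4, matching y values: 2, 15 (2 points).
  x = 2: rhs = 15, matching y values: 7, 10 (2 points).
  x = 3: rhs = 4, matching y values: 2, 15 (2 points).
  x = 4: rhs = 11, matching y values: none (0 points).
  x = 5: rhs = 8, matching y values: 5, 12 (2 points).
  x = 6: rhs = 1, matching y values: 1, 16 (2 points).
  x = 7: rhs = 13, matching y values: 8, 9 (2 points).
  x = 8: rhs = 16, matching y values: 4, 13 (2 points).
  x = 9: rhs = 16, matching y values: 4, 13 (2 points).
  x = 10: rhs = 2, matching y values: 6, 11 (2 points).
  x = 11: rhs = 14, matching y values: none (0 points).
  x = 12: rhs = 7, matching y values: none (0 points).
  x = 13: rhs = 4, matching y values: 2, 15 (2 points).
  x = 14: rhs = 11, matching y values: none (0 points).
  x = 15: rhs = 0, matching y values: 0 (1 points).
  x = 16: rhs = 11, matching y values: none (0 points).
Total affine count: 23.
Full point count |E(F_17)| = 23 + 1 = 24.
Hasse bound: |24 − (17+1)| = |6| = 6 ≤ 2√17 ≈ 8.2462 ✓.


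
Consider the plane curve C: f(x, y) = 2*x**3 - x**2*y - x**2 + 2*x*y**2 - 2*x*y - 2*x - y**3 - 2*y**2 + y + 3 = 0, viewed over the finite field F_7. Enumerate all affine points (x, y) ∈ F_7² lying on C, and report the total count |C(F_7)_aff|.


Affine F_7-points: {(1, 4), (1, 5), (2, 4), (2, 6), (3, 0), (3, 4), (4, 2), (5, 3)}; count = 8.

For each of the 49 pairs (x, y) ∈ F_7², evaluate f(x, y) mod 7. Record the zeros.
  x = 0: [0↦3, 1↦1, 2↦3, 3↦3, 4↦2, 5↦1, 6↦1]  zeros at y ∈ ∅
  x = 1: [0↦2, 1↦6, 2↦4, 3↦4, 4↦0, 5↦0, 6↦5]  zeros at y ∈ {4, 5}
  x = 2: [0↦4, 1↦5, 2↦4, 3↦2, 4↦0, 5↦6, 6↦0]  zeros at y ∈ {4, 6}
  x = 3: [0↦0, 1↦3, 2↦1, 3↦2, 4↦0, 5↦3, 6↦5]  zeros at y ∈ {0, 4}
  x = 4: [0↦2, 1↦5, 2↦0, 3↦2, 4↦5, 5↦3, 6↦4]  zeros at y ∈ {2}
  x = 5: [0↦1, 1↦2, 2↦6, 3↦0, 4↦6, 5↦4, 6↦2]  zeros at y ∈ {3}
  x = 6: [0↦2, 1↦6, 2↦3, 3↦1, 4↦1, 5↦4, 6↦4]  zeros at y ∈ ∅
Collecting zeros: affine points = {(1, 4), (1, 5), (2, 4), (2, 6), (3, 0), (3, 4), (4, 2), (5, 3)}.
Total count |C(F_7)_aff| = 8.


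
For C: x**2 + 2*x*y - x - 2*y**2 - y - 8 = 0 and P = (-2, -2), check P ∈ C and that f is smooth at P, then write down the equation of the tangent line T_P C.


Tangent line at P: -9*x + 3*y - 12 = 0.

Step 1: f(-2, -2) = 0, so P lies on C.
Step 2: partial derivatives
  f_x(x, y) = 2*x + 2*y - 1, f_y(x, y) = 2*x - 4*y - 1.
  f_x(P) = -9, f_y(P) = 3 (gradient nonzero, so P is smooth).
Step 3: tangent line at P: -9·(x − -2) + 3·(y − -2) = 0.
Expanding: -9*x + 3*y - 12 = 0.


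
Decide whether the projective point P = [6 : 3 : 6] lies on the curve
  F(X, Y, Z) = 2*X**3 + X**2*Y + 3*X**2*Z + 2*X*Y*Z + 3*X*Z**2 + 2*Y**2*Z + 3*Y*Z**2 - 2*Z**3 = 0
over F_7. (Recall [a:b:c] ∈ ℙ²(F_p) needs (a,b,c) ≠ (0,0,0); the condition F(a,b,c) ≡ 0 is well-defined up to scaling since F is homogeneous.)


F(6,3,6) ≡ 1 (mod 7); P is NOT on the curve.

Evaluate F(6, 3, 6) term-by-term (mod 7).
  2*X**3 ↦ 2·216·1·1 = 432
  X**2*Y ↦ 1·36·3·1 = 108
  3*X**2*Z ↦ 3·36·1·6 = 648
  2*X*Y*Z ↦ 2·6·3·6 = 216
  3*X*Z**2 ↦ 3·6·1·36 = 648
  2*Y**2*Z ↦ 2·1·9·6 = 108
  3*Y*Z**2 ↦ 3·1·3·36 = 324
  -2*Z**3 ↦ -2·1·1·216 = -432
Sum: F(6, 3, 6) = (432) + (108) + (648) + (216) + (648) + (108) + (324) + (-432) = 2052.
Reducing mod 7: 2052 ≡ 1 (mod 7).
Since F(a, b, c) ≡ 1 ≠ 0 (mod 7), P does NOT lie on the curve.


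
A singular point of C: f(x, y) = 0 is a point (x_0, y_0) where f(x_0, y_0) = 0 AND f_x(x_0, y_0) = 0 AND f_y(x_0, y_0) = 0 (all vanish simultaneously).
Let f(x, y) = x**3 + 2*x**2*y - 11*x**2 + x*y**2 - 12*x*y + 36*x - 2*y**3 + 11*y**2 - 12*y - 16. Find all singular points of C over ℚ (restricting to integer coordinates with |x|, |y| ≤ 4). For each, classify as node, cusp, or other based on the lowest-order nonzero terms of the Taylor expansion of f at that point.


Singular points: {(2, 2)}; classification: node.

Compute partial derivatives:
  f_x = 3*x**2 + 4*x*y - 22*x + y**2 - 12*y + 36.
  f_y = 2*x**2 + 2*x*y - 12*x - 6*y**2 + 22*y - 12.
Scan x_0 ∈ {−4, ..., 4}. For each x_0, f_y(x_0, y) is a polynomial in y; find its integer roots y ∈ {−4, ..., 4}, then test f_x and f at those candidates.
  x = -4: f_y(-4, y) = -6*y**2 + 14*y + 68; no integer root y with |y| ≤ 4.
  x = -3: f_y(-3, y) = -6*y**2 + 16*y + 42; no integer root y with |y| ≤ 4.
  x = -2: f_y(-2, y) = -6*y**2 + 18*y + 20; no integer root y with |y| ≤ 4.
  x = -1: f_y(-1, y) = -6*y**2 + 20*y + 2; no integer root y with |y| ≤ 4.
  x = 0: f_y(0, y) = -6*y**2 + 22*y - 12; vanishes at y ∈ {3}. (0, 3): f_x = 9 ≠ 0.
  x = 1: f_y(1, y) = -6*y**2 + 24*y - 22; no integer root y with |y| ≤ 4.
  x = 2: f_y(2, y) = -6*y**2 + 26*y - 28; vanishes at y ∈ {2}. (2, 2): f_x = 0, f = 0 — SINGULAR.
  x = 3: f_y(3, y) = -6*y**2 + 28*y - 30; vanishes at y ∈ {3}. (3, 3): f_x = 6 ≠ 0.
  x = 4: f_y(4, y) = -6*y**2 + 30*y - 28; no integer root y with |y| ≤ 4.
Only singular point on the grid: (2, 2).
Classify: substitute x = 2 + u, y = 2 + v and expand: f = u**3 + 2*u**2*v - u**2 + u*v**2 - 2*v**3 + v**2.
No constant or linear terms (consistent with a singular point). Quadratic part: -u**2 + v**2. Cubic part: u**3 + 2*u**2*v + u*v**2 - 2*v**3.
The quadratic part v**2 - u**2 = (v − u)(v + u) splits into two distinct linear factors, so there are two distinct tangent lines y − 2 = ±(x − 2) — this is a node (ordinary double point).
Classification: node.


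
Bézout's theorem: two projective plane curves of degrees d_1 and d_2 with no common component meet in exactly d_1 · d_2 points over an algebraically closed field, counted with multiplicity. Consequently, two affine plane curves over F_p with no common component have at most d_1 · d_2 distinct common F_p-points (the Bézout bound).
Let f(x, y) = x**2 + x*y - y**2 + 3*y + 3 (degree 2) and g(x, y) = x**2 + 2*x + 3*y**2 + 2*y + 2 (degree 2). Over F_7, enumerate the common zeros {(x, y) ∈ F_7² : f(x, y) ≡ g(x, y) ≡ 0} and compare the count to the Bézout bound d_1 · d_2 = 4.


Common zeros: {(5, 1)}; count = 1; Bézout bound = 4.

deg(f) = 2, deg(g) = 2, so Bézout bound = 4.
Scan x ∈ F_7. For each x, list the y ∈ F_7 with f(x, y) ≡ 0 and those with g(x, y) ≡ 0 (mod 7); the common zeros in that column are the intersection.
  x = 0: f ≡ 0 at y ∈ {5}; g ≡ 0 at y ∈ {1, 3}; common: ∅.
  x = 1: f ≡ 0 at y ∈ {1, 3}; g ≡ 0 at y ∈ {2}; common: ∅.
  x = 2: f ≡ 0 at y ∈ {0, 5}; g ≡ 0 at y ∈ ∅; common: ∅.
  x = 3: f ≡ 0 at y ∈ {3}; g ≡ 0 at y ∈ ∅; common: ∅.
  x = 4: f ≡ 0 at y ∈ ∅; g ≡ 0 at y ∈ {2}; common: ∅.
  x = 5: f ≡ 0 at y ∈ {0, 1}; g ≡ 0 at y ∈ {1, 3}; common: {1}.
  x = 6: f ≡ 0 at y ∈ ∅; g ≡ 0 at y ∈ ∅; common: ∅.
Collecting: common zeros = {(5, 1)}, so the count is 1.
Comparison with the Bézout bound: 1 ≤ 4 = deg(f)·deg(g), as expected for curves with no common component (the affine F_7-count falls short of the bound because intersections may lie at infinity, over extension fields, or carry multiplicity).


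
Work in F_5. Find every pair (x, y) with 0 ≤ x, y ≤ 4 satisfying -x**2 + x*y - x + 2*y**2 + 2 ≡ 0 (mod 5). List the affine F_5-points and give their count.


Affine F_5-points: {(0, 2), (0, 3), (1, 0), (1, 2), (2, 1), (2, 3), (3, 0), (3, 1), (4, 4)}; count = 9.

For each of the 25 pairs (x, y) ∈ F_5², evaluate f(x, y) mod 5. Record the zeros.
  x = 0: [0↦2, 1↦4, 2↦0, 3↦0, 4↦4]  zeros at y ∈ {2, 3}
  x = 1: [0↦0, 1↦3, 2↦0, 3↦1, 4↦1]  zeros at y ∈ {0, 2}
  x = 2: [0↦1, 1↦0, 2↦3, 3↦0, 4↦1]  zeros at y ∈ {1, 3}
  x = 3: [0↦0, 1↦0, 2↦4, 3↦2, 4↦4]  zeros at y ∈ {0, 1}
  x = 4: [0↦2, 1↦3, 2↦3, 3↦2, 4↦0]  zeros at y ∈ {4}
Collecting zeros: affine points = {(0, 2), (0, 3), (1, 0), (1, 2), (2, 1), (2, 3), (3, 0), (3, 1), (4, 4)}.
Total count |C(F_5)_aff| = 9.


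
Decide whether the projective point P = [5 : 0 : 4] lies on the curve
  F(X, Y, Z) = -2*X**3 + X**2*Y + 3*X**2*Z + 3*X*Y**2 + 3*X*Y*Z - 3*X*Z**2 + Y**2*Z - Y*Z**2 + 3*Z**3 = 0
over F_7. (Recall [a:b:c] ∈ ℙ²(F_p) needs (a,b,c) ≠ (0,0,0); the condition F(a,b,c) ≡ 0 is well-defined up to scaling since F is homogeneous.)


F(5,0,4) ≡ 2 (mod 7); P is NOT on the curve.

Evaluate F(5, 0, 4) term-by-term (mod 7).
  -2*X**3 ↦ -2·125·1·1 = -250
  X**2*Y ↦ 1·25·0·1 = 0
  3*X**2*Z ↦ 3·25·1·4 = 300
  3*X*Y**2 ↦ 3·5·0·1 = 0
  3*X*Y*Z ↦ 3·5·0·4 = 0
  -3*X*Z**2 ↦ -3·5·1·16 = -240
  Y**2*Z ↦ 1·1·0·4 = 0
  -Y*Z**2 ↦ -1·1·0·16 = 0
  3*Z**3 ↦ 3·1·1·64 = 192
Sum: F(5, 0, 4) = (-250) + (0) + (300) + (0) + (0) + (-240) + (0) + (0) + (192) = 2.
Reducing mod 7: 2 ≡ 2 (mod 7).
Since F(a, b, c) ≡ 2 ≠ 0 (mod 7), P does NOT lie on the curve.


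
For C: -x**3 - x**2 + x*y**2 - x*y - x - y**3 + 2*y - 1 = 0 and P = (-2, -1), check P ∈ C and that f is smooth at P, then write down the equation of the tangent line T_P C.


Tangent line at P: -7*x + 5*y - 9 = 0.

Step 1: f(-2, -1) = 0, so P lies on C.
Step 2: partial derivatives
  f_x(x, y) = -3*x**2 - 2*x + y**2 - y - 1, f_y(x, y) = 2*x*y - x - 3*y**2 + 2.
  f_x(P) = -7, f_y(P) = 5 (gradient nonzero, so P is smooth).
Step 3: tangent line at P: -7·(x − -2) + 5·(y − -1) = 0.
Expanding: -7*x + 5*y - 9 = 0.


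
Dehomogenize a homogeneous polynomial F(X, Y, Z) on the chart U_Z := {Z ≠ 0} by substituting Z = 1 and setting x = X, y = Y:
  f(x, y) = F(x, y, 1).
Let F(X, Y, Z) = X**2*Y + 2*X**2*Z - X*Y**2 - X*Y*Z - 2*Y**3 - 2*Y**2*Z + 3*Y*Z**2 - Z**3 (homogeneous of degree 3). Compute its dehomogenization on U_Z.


f(x, y) = x**2*y + 2*x**2 - x*y**2 - x*y - 2*y**3 - 2*y**2 + 3*y - 1

On U_Z we set Z = 1. Each monomial c·X^i·Y^j·Z^k in F becomes c·x^i·y^j·1^k = c·x^i·y^j.
Substituting Z = 1: F(X, Y, 1) = x**2*y + 2*x**2 - x*y**2 - x*y - 2*y**3 - 2*y**2 + 3*y - 1.
Note: deg(f) ≤ deg(F) = 3; strict inequality happens when F is divisible by Z (lost terms).


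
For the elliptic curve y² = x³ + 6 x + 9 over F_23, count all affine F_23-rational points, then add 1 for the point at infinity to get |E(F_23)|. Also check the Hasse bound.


Affine points = {(0, 3), (0, 20), (1, 4), (1, 19), (2, 11), (2, 12), (3, 10), (3, 13), (5, 7), (5, 16), (6, 10), (6, 13), (7, 7), (7, 16), (11, 7), (11, 16), (14, 10), (14, 13), (15, 1), (15, 22), (19, 6), (19, 17), (21, 9), (21, 14), (22, 5), (22, 18)}; affine count = 26; |E(F_23)| = 27.

Discriminant check: Δ ∝ 4a³ + 27b² = 4·6³ + 27·9² = 4·216 + 27·81 ≡ 15 (mod 23). Nonzero ⇒ E is nonsingular.
For each x ∈ F_23, compute rhs = x³ + 6·x + 9 mod 23, then count y ∈ F_23 with y² ≡ rhs.
  x = 0: rhs = 9, matching y values: 3, 20 (2 points).
  x = 1: rhs = 16, matching y values: 4, 19 (2 points).
  x = 2: rhs = 6, matching y values: 11, 12 (2 points).
  x = 3: rhs = 8, matching y values: 10, 13 (2 points).
  x = 4: rhs = 5, matching y values: none (0 points).
  x = 5: rhs = 3, matching y values: 7, 16 (2 points).
  x = 6: rhs = 8, matching y values: 10, 13 (2 points).
  x = 7: rhs = 3, matching y values: 7, 16 (2 points).
  x = 8: rhs = 17, matching y values: none (0 points).
  x = 9: rhs = 10, matching y values: none (0 points).
  x = 10: rhs = 11, matching y values: none (0 points).
  x = 11: rhs = 3, matching y values: 7, 16 (2 points).
  x = 12: rhs = 15, matching y values: none (0 points).
  x = 13: rhs = 7, matching y values: none (0 points).
  x = 14: rhs = 8, matching y values: 10, 13 (2 points).
  x = 15: rhs = 1, matching y values: 1, 22 (2 points).
  x = 16: rhs = 15, matching y values: none (0 points).
  x = 17: rhs = 10, matching y values: none (0 points).
  x = 18: rhs = 15, matching y values: none (0 points).
  x = 19: rhs = 13, matching y values: 6, 17 (2 points).
  x = 20: rhs = 10, matching y values: none (0 points).
  x = 21: rhs = 12, matching y values: 9, 14 (2 points).
  x = 22: rhs = 2, matching y values: 5, 18 (2 points).
Total affine count: 26.
Full point count |E(F_23)| = 26 + 1 = 27.
Hasse bound: |27 − (23+1)| = |3| = 3 ≤ 2√23 ≈ 9.5917 ✓.


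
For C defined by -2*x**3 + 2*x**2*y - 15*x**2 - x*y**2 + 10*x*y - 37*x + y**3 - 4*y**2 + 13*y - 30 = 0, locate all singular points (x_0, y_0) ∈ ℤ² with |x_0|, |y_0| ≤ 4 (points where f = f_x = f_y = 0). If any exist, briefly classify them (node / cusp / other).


Singular points: {(-2, 1)}; classification: node.

Compute partial derivatives:
  f_x = -6*x**2 + 4*x*y - 30*x - y**2 + 10*y - 37.
  f_y = 2*x**2 - 2*x*y + 10*x + 3*y**2 - 8*y + 13.
Scan x_0 ∈ {−4, ..., 4}. For each x_0, f_y(x_0, y) is a polynomial in y; find its integer roots y ∈ {−4, ..., 4}, then test f_x and f at those candidates.
  x = -4: f_y(-4, y) = 3*y**2 + 5; no integer root y with |y| ≤ 4.
  x = -3: f_y(-3, y) = 3*y**2 - 2*y + 1; no integer root y with |y| ≤ 4.
  x = -2: f_y(-2, y) = 3*y**2 - 4*y + 1; vanishes at y ∈ {1}. (-2, 1): f_x = 0, f = 0 — SINGULAR.
  x = -1: f_y(-1, y) = 3*y**2 - 6*y + 5; no integer root y with |y| ≤ 4.
  x = 0: f_y(0, y) = 3*y**2 - 8*y + 13; no integer root y with |y| ≤ 4.
  x = 1: f_y(1, y) = 3*y**2 - 10*y + 25; no integer root y with |y| ≤ 4.
  x = 2: f_y(2, y) = 3*y**2 - 12*y + 41; no integer root y with |y| ≤ 4.
  x = 3: f_y(3, y) = 3*y**2 - 14*y + 61; no integer root y with |y| ≤ 4.
  x = 4: f_y(4, y) = 3*y**2 - 16*y + 85; no integer root y with |y| ≤ 4.
Only singular point on the grid: (-2, 1).
Classify: substitute x = -2 + u, y = 1 + v and expand: f = -2*u**3 + 2*u**2*v - u**2 - u*v**2 + v**3 + v**2.
No constant or linear terms (consistent with a singular point). Quadratic part: -u**2 + v**2. Cubic part: -2*u**3 + 2*u**2*v - u*v**2 + v**3.
The quadratic part v**2 - u**2 = (v − u)(v + u) splits into two distinct linear factors, so there are two distinct tangent lines y − 1 = ±(x − -2) — this is a node (ordinary double point).
Classification: node.


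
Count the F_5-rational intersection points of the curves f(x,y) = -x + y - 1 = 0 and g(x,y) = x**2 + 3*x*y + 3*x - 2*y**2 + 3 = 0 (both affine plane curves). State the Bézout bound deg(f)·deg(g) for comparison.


Common zeros: {(1, 2), (3, 4)}; count = 2; Bézout bound = 2.

deg(f) = 1, deg(g) = 2, so Bézout bound = 2.
Scan x ∈ F_5. For each x, list the y ∈ F_5 with f(x, y) ≡ 0 and those with g(x, y) ≡ 0 (mod 5); the common zeros in that column are the intersection.
  x = 0: f ≡ 0 at y ∈ {1}; g ≡ 0 at y ∈ {2, 3}; common: ∅.
  x = 1: f ≡ 0 at y ∈ {2}; g ≡ 0 at y ∈ {2}; common: {2}.
  x = 2: f ≡ 0 at y ∈ {3}; g ≡ 0 at y ∈ {4}; common: ∅.
  x = 3: f ≡ 0 at y ∈ {4}; g ≡ 0 at y ∈ {3, 4}; common: {4}.
  x = 4: f ≡ 0 at y ∈ {0}; g ≡ 0 at y ∈ ∅; common: ∅.
Collecting: common zeros = {(1, 2), (3, 4)}, so the count is 2.
Comparison with the Bézout bound: 2 ≤ 2 = deg(f)·deg(g), as expected for curves with no common component (the bound is attained).


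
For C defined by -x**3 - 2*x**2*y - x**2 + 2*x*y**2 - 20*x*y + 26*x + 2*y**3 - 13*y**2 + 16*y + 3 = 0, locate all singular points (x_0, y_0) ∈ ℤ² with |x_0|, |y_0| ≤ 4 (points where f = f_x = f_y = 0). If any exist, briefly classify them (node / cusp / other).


Singular points: {(-2, 3)}; classification: node.

Compute partial derivatives:
  f_x = -3*x**2 - 4*x*y - 2*x + 2*y**2 - 20*y + 26.
  f_y = -2*x**2 + 4*x*y - 20*x + 6*y**2 - 26*y + 16.
Scan x_0 ∈ {−4, ..., 4}. For each x_0, f_y(x_0, y) is a polynomial in y; find its integer roots y ∈ {−4, ..., 4}, then test f_x and f at those candidates.
  x = -4: f_y(-4, y) = 6*y**2 - 42*y + 64; no integer root y with |y| ≤ 4.
  x = -3: f_y(-3, y) = 6*y**2 - 38*y + 58; no integer root y with |y| ≤ 4.
  x = -2: f_y(-2, y) = 6*y**2 - 34*y + 48; vanishes at y ∈ {3}. (-2, 3): f_x = 0, f = 0 — SINGULAR.
  x = -1: f_y(-1, y) = 6*y**2 - 30*y + 34; no integer root y with |y| ≤ 4.
  x = 0: f_y(0, y) = 6*y**2 - 26*y + 16; no integer root y with |y| ≤ 4.
  x = 1: f_y(1, y) = 6*y**2 - 22*y - 6; no integer root y with |y| ≤ 4.
  x = 2: f_y(2, y) = 6*y**2 - 18*y - 32; no integer root y with |y| ≤ 4.
  x = 3: f_y(3, y) = 6*y**2 - 14*y - 62; no integer root y with |y| ≤ 4.
  x = 4: f_y(4, y) = 6*y**2 - 10*y - 96; no integer root y with |y| ≤ 4.
Only singular point on the grid: (-2, 3).
Classify: substitute x = -2 + u, y = 3 + v and expand: f = -u**3 - 2*u**2*v - u**2 + 2*u*v**2 + 2*v**3 + v**2.
No constant or linear terms (consistent with a singular point). Quadratic part: -u**2 + v**2. Cubic part: -u**3 - 2*u**2*v + 2*u*v**2 + 2*v**3.
The quadratic part v**2 - u**2 = (v − u)(v + u) splits into two distinct linear factors, so there are two distinct tangent lines y − 3 = ±(x − -2) — this is a node (ordinary double point).
Classification: node.


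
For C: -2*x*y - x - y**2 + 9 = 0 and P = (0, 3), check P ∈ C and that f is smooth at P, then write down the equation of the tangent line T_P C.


Tangent line at P: -7*x - 6*y + 18 = 0.

Step 1: f(0, 3) = 0, so P lies on C.
Step 2: partial derivatives
  f_x(x, y) = -2*y - 1, f_y(x, y) = -2*x - 2*y.
  f_x(P) = -7, f_y(P) = -6 (gradient nonzero, so P is smooth).
Step 3: tangent line at P: -7·(x − 0) + -6·(y − 3) = 0.
Expanding: -7*x - 6*y + 18 = 0.


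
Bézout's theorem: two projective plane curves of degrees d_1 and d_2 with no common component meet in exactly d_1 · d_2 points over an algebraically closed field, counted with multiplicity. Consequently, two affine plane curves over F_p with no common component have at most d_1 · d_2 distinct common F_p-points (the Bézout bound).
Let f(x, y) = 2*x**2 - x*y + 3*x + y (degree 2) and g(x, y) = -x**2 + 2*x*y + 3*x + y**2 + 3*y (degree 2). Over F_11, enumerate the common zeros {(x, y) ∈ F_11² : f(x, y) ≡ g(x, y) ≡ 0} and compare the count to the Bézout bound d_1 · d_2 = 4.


Common zeros: {(0, 0), (8, 6)}; count = 2; Bézout bound = 4.

deg(f) = 2, deg(g) = 2, so Bézout bound = 4.
Scan x ∈ F_11. For each x, list the y ∈ F_11 with f(x, y) ≡ 0 and those with g(x, y) ≡ 0 (mod 11); the common zeros in that column are the intersection.
  x = 0: f ≡ 0 at y ∈ {0}; g ≡ 0 at y ∈ {0, 8}; common: {0}.
  x = 1: f ≡ 0 at y ∈ ∅; g ≡ 0 at y ∈ ∅; common: ∅.
  x = 2: f ≡ 0 at y ∈ {3}; g ≡ 0 at y ∈ ∅; common: ∅.
  x = 3: f ≡ 0 at y ∈ {8}; g ≡ 0 at y ∈ {0, 2}; common: ∅.
  x = 4: f ≡ 0 at y ∈ {0}; g ≡ 0 at y ∈ {2, 9}; common: ∅.
  x = 5: f ≡ 0 at y ∈ {8}; g ≡ 0 at y ∈ {10}; common: ∅.
  x = 6: f ≡ 0 at y ∈ {7}; g ≡ 0 at y ∈ {9}; common: ∅.
  x = 7: f ≡ 0 at y ∈ {7}; g ≡ 0 at y ∈ {6, 10}; common: ∅.
  x = 8: f ≡ 0 at y ∈ {6}; g ≡ 0 at y ∈ {6, 8}; common: {6}.
  x = 9: f ≡ 0 at y ∈ {3}; g ≡ 0 at y ∈ ∅; common: ∅.
  x = 10: f ≡ 0 at y ∈ {6}; g ≡ 0 at y ∈ ∅; common: ∅.
Collecting: common zeros = {(0, 0), (8, 6)}, so the count is 2.
Comparison with the Bézout bound: 2 ≤ 4 = deg(f)·deg(g), as expected for curves with no common component (the affine F_11-count falls short of the bound because intersections may lie at infinity, over extension fields, or carry multiplicity).


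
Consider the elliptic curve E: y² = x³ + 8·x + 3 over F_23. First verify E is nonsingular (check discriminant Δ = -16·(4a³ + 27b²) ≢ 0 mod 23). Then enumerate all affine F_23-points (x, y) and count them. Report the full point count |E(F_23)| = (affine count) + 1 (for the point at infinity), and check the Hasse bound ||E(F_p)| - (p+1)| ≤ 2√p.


Affine points = {(0, 7), (0, 16), (1, 9), (1, 14), (2, 2), (2, 21), (3, 10), (3, 13), (8, 2), (8, 21), (10, 5), (10, 18), (13, 2), (13, 21), (15, 5), (15, 18), (16, 8), (16, 15), (21, 5), (21, 18)}; affine count = 20; |E(F_23)| = 21.

Discriminant check: Δ ∝ 4a³ + 27b² = 4·8³ + 27·3² = 4·512 + 27·9 ≡ 14 (mod 23). Nonzero ⇒ E is nonsingular.
For each x ∈ F_23, compute rhs = x³ + 8·x + 3 mod 23, then count y ∈ F_23 with y² ≡ rhs.
  x = 0: rhs = 3, matching y values: 7, 16 (2 points).
  x = 1: rhs = 12, matching y values: 9, 14 (2 points).
  x = 2: rhs = 4, matching y values: 2, 21 (2 points).
  x = 3: rhs = 8, matching y values: 10, 13 (2 points).
  x = 4: rhs = 7, matching y values: none (0 points).
  x = 5: rhs = 7, matching y values: none (0 points).
  x = 6: rhs = 14, matching y values: none (0 points).
  x = 7: rhs = 11, matching y values: none (0 points).
  x = 8: rhs = 4, matching y values: 2, 21 (2 points).
  x = 9: rhs = 22, matching y values: none (0 points).
  x = 10: rhs = 2, matching y values: 5, 18 (2 points).
  x = 11: rhs = 19, matching y values: none (0 points).
  x = 12: rhs = 10, matching y values: none (0 points).
  x = 13: rhs = 4, matching y values: 2, 21 (2 points).
  x = 14: rhs = 7, matching y values: none (0 points).
  x = 15: rhs = 2, matching y values: 5, 18 (2 points).
  x = 16: rhs = 18, matching y values: 8, 15 (2 points).
  x = 17: rhs = 15, matching y values: none (0 points).
  x = 18: rhs = 22, matching y values: none (0 points).
  x = 19: rhs = 22, matching y values: none (0 points).
  x = 20: rhs = 21, matching y values: none (0 points).
  x = 21: rhs = 2, matching y values: 5, 18 (2 points).
  x = 22: rhs = 17, matching y values: none (0 points).
Total affine count: 20.
Full point count |E(F_23)| = 20 + 1 = 21.
Hasse bound: |21 − (23+1)| = |-3| = 3 ≤ 2√23 ≈ 9.5917 ✓.


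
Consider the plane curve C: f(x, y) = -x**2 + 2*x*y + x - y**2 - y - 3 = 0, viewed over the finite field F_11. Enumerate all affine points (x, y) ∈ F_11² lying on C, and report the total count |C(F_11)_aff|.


Affine F_11-points: {(0, 5), (1, 6), (2, 7), (3, 8), (4, 9), (5, 10), (6, 0), (7, 1), (8, 2), (9, 3), (10, 4)}; count = 11.

For each of the 121 pairs (x, y) ∈ F_11², evaluate f(x, y) mod 11. Record the zeros.
  x = 0: [0↦8, 1↦6, 2↦2, 3↦7, 4↦10, 5↦0, 6↦10, 7↦7, 8↦2, 9↦6, 10↦8]  zeros at y ∈ {5}
  x = 1: [0↦8, 1↦8, 2↦6, 3↦2, 4↦7, 5↦10, 6↦0, 7↦10, 8↦7, 9↦2, 10↦6]  zeros at y ∈ {6}
  x = 2: [0↦6, 1↦8, 2↦8, 3↦6, 4↦2, 5↦7, 6↦10, 7↦0, 8↦10, 9↦7, 10↦2]  zeros at y ∈ {7}
  x = 3: [0↦2, 1↦6, 2↦8, 3↦8, 4↦6, 5↦2, 6↦7, 7↦10, 8↦0, 9↦10, 10↦7]  zeros at y ∈ {8}
  x = 4: [0↦7, 1↦2, 2↦6, 3↦8, 4↦8, 5↦6, 6↦2, 7↦7, 8↦10, 9↦0, 10↦10]  zeros at y ∈ {9}
  x = 5: [0↦10, 1↦7, 2↦2, 3↦6, 4↦8, 5↦8, 6↦6, 7↦2, 8↦7, 9↦10, 10↦0]  zeros at y ∈ {10}
  x = 6: [0↦0, 1↦10, 2↦7, 3↦2, 4↦6, 5↦8, 6↦8, 7↦6, 8↦2, 9↦7, 10↦10]  zeros at y ∈ {0}
  x = 7: [0↦10, 1↦0, 2↦10, 3↦7, 4↦2, 5↦6, 6↦8, 7↦8, 8↦6, 9↦2, 10↦7]  zeros at y ∈ {1}
  x = 8: [0↦7, 1↦10, 2↦0, 3↦10, 4↦7, 5↦2, 6↦6, 7↦8, 8↦8, 9↦6, 10↦2]  zeros at y ∈ {2}
  x = 9: [0↦2, 1↦7, 2↦10, 3↦0, 4↦10, 5↦7, 6↦2, 7↦6, 8↦8, 9↦8, 10↦6]  zeros at y ∈ {3}
  x = 10: [0↦6, 1↦2, 2↦7, 3↦10, 4↦0, 5↦10, 6↦7, 7↦2, 8↦6, 9↦8, 10↦8]  zeros at y ∈ {4}
Collecting zeros: affine points = {(0, 5), (1, 6), (2, 7), (3, 8), (4, 9), (5, 10), (6, 0), (7, 1), (8, 2), (9, 3), (10, 4)}.
Total count |C(F_11)_aff| = 11.


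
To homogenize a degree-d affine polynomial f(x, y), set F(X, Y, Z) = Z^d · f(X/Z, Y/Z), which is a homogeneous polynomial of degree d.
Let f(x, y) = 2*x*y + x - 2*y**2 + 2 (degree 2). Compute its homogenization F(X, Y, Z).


F(X, Y, Z) = 2*X*Y + X*Z - 2*Y**2 + 2*Z**2

deg(f) = 2.
Substitute x = X/Z, y = Y/Z into f, then multiply by Z^2.
  monomial 2·x^1·y^1 ↦ 2·X^1·Y^1·Z^0.
  monomial 1·x^1·y^0 ↦ 1·X^1·Y^0·Z^1.
  monomial -2·x^0·y^2 ↦ -2·X^0·Y^2·Z^0.
  monomial 2·x^0·y^0 ↦ 2·X^0·Y^0·Z^2.
Collecting: F(X, Y, Z) = 2*X*Y + X*Z - 2*Y**2 + 2*Z**2.


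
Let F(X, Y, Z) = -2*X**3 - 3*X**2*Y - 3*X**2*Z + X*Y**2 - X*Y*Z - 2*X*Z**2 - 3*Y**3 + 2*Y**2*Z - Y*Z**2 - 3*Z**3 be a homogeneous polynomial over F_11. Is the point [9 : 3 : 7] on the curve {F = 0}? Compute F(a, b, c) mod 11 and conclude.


F(9,3,7) ≡ 8 (mod 11); P is NOT on the curve.

Evaluate F(9, 3, 7) term-by-term (mod 11).
  -2*X**3 ↦ -2·729·1·1 = -1458
  -3*X**2*Y ↦ -3·81·3·1 = -729
  -3*X**2*Z ↦ -3·81·1·7 = -1701
  X*Y**2 ↦ 1·9·9·1 = 81
  -X*Y*Z ↦ -1·9·3·7 = -189
  -2*X*Z**2 ↦ -2·9·1·49 = -882
  -3*Y**3 ↦ -3·1·27·1 = -81
  2*Y**2*Z ↦ 2·1·9·7 = 126
  -Y*Z**2 ↦ -1·1·3·49 = -147
  -3*Z**3 ↦ -3·1·1·343 = -1029
Sum: F(9, 3, 7) = (-1458) + (-729) + (-1701) + (81) + (-189) + (-882) + (-81) + (126) + (-147) + (-1029) = -6009.
Reducing mod 11: -6009 ≡ 8 (mod 11).
Since F(a, b, c) ≡ 8 ≠ 0 (mod 11), P does NOT lie on the curve.


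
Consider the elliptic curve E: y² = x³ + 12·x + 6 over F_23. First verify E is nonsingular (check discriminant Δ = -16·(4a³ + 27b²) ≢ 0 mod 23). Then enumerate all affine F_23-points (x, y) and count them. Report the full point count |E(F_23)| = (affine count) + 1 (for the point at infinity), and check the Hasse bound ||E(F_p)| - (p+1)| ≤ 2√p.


Affine points = {(0, 11), (0, 12), (3, 0), (4, 7), (4, 16), (6, 8), (6, 15), (8, 4), (8, 19), (13, 6), (13, 17), (16, 4), (16, 19), (19, 3), (19, 20), (20, 9), (20, 14), (22, 4), (22, 19)}; affine count = 19; |E(F_23)| = 20.

Discriminant check: Δ ∝ 4a³ + 27b² = 4·12³ + 27·6² = 4·1728 + 27·36 ≡ 18 (mod 23). Nonzero ⇒ E is nonsingular.
For each x ∈ F_23, compute rhs = x³ + 12·x + 6 mod 23, then count y ∈ F_23 with y² ≡ rhs.
  x = 0: rhs = 6, matching y values: 11, 12 (2 points).
  x = 1: rhs = 19, matching y values: none (0 points).
  x = 2: rhs = 15, matching y values: none (0 points).
  x = 3: rhs = 0, matching y values: 0 (1 points).
  x = 4: rhs = 3, matching y values: 7, 16 (2 points).
  x = 5: rhs = 7, matching y values: none (0 points).
  x = 6: rhs = 18, matching y values: 8, 15 (2 points).
  x = 7: rhs = 19, matching y values: none (0 points).
  x = 8: rhs = 16, matching y values: 4, 19 (2 points).
  x = 9: rhs = 15, matching y values: none (0 points).
  x = 10: rhs = 22, matching y values: none (0 points).
  x = 11: rhs = 20, matching y values: none (0 points).
  x = 12: rhs = 15, matching y values: none (0 points).
  x = 13: rhs = 13, matching y values: 6, 17 (2 points).
  x = 14: rhs = 20, matching y values: none (0 points).
  x = 15: rhs = 19, matching y values: none (0 points).
  x = 16: rhs = 16, matching y values: 4, 19 (2 points).
  x = 17: rhs = 17, matching y values: none (0 points).
  x = 18: rhs = 5, matching y values: none (0 points).
  x = 19: rhs = 9, matching y values: 3, 20 (2 points).
  x = 20: rhs = 12, matching y values: 9, 14 (2 points).
  x = 21: rhs = 20, matching y values: none (0 points).
  x = 22: rhs = 16, matching y values: 4, 19 (2 points).
Total affine count: 19.
Full point count |E(F_23)| = 19 + 1 = 20.
Hasse bound: |20 − (23+1)| = |-4| = 4 ≤ 2√23 ≈ 9.5917 ✓.


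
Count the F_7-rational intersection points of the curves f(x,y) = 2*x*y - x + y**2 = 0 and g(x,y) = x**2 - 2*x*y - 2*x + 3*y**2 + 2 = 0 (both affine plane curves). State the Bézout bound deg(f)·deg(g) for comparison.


Common zeros: {(5, 5)}; count = 1; Bézout bound = 4.

deg(f) = 2, deg(g) = 2, so Bézout bound = 4.
Scan x ∈ F_7. For each x, list the y ∈ F_7 with f(x, y) ≡ 0 and those with g(x, y) ≡ 0 (mod 7); the common zeros in that column are the intersection.
  x = 0: f ≡ 0 at y ∈ {0}; g ≡ 0 at y ∈ {2, 5}; common: ∅.
  x = 1: f ≡ 0 at y ∈ {2, 3}; g ≡ 0 at y ∈ ∅; common: ∅.
  x = 2: f ≡ 0 at y ∈ ∅; g ≡ 0 at y ∈ ∅; common: ∅.
  x = 3: f ≡ 0 at y ∈ ∅; g ≡ 0 at y ∈ {3, 6}; common: ∅.
  x = 4: f ≡ 0 at y ∈ ∅; g ≡ 0 at y ∈ {6}; common: ∅.
  x = 5: f ≡ 0 at y ∈ {5, 6}; g ≡ 0 at y ∈ {3, 5}; common: {5}.
  x = 6: f ≡ 0 at y ∈ {1}; g ≡ 0 at y ∈ {2}; common: ∅.
Collecting: common zeros = {(5, 5)}, so the count is 1.
Comparison with the Bézout bound: 1 ≤ 4 = deg(f)·deg(g), as expected for curves with no common component (the affine F_7-count falls short of the bound because intersections may lie at infinity, over extension fields, or carry multiplicity).


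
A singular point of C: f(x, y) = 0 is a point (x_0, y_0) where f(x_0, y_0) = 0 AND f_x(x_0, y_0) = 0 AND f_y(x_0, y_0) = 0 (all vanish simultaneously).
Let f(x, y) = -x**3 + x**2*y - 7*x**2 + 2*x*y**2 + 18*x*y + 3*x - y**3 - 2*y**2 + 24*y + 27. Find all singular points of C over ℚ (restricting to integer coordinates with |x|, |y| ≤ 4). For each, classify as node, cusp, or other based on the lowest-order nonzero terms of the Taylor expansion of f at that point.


Singular points: {(-3, -3)}; classification: node.

Compute partial derivatives:
  f_x = -3*x**2 + 2*x*y - 14*x + 2*y**2 + 18*y + 3.
  f_y = x**2 + 4*x*y + 18*x - 3*y**2 - 4*y + 24.
Scan x_0 ∈ {−4, ..., 4}. For each x_0, f_y(x_0, y) is a polynomial in y; find its integer roots y ∈ {−4, ..., 4}, then test f_x and f at those candidates.
  x = -4: f_y(-4, y) = -3*y**2 - 20*y - 32; vanishes at y ∈ {-4}. (-4, -4): f_x = 3 ≠ 0.
  x = -3: f_y(-3, y) = -3*y**2 - 16*y - 21; vanishes at y ∈ {-3}. (-3, -3): f_x = 0, f = 0 — SINGULAR.
  x = -2: f_y(-2, y) = -3*y**2 - 12*y - 8; no integer root y with |y| ≤ 4.
  x = -1: f_y(-1, y) = -3*y**2 - 8*y + 7; no integer root y with |y| ≤ 4.
  x = 0: f_y(0, y) = -3*y**2 - 4*y + 24; no integer root y with |y| ≤ 4.
  x = 1: f_y(1, y) = 43 - 3*y**2; no integer root y with |y| ≤ 4.
  x = 2: f_y(2, y) = -3*y**2 + 4*y + 64; vanishes at y ∈ {-4}. (2, -4): f_x = -93 ≠ 0.
  x = 3: f_y(3, y) = -3*y**2 + 8*y + 87; no integer root y with |y| ≤ 4.
  x = 4: f_y(4, y) = -3*y**2 + 12*y + 112; no integer root y with |y| ≤ 4.
Only singular point on the grid: (-3, -3).
Classify: substitute x = -3 + u, y = -3 + v and expand: f = -u**3 + u**2*v - u**2 + 2*u*v**2 - v**3 + v**2.
No constant or linear terms (consistent with a singular point). Quadratic part: -u**2 + v**2. Cubic part: -u**3 + u**2*v + 2*u*v**2 - v**3.
The quadratic part v**2 - u**2 = (v − u)(v + u) splits into two distinct linear factors, so there are two distinct tangent lines y − -3 = ±(x − -3) — this is a node (ordinary double point).
Classification: node.
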